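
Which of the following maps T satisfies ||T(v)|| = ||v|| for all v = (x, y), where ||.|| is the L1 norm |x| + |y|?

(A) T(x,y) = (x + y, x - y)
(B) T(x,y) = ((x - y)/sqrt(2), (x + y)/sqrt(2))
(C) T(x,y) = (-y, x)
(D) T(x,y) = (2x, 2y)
C

A transformation preserves a norm if ||T(v)|| = ||v|| for every v; a single vector where the norm changes rules an option out.

(A) T(x,y) = (x + y, x - y): v = (1, 0) has norm |1| + |0| = 1, but T(v) = (1, 1) has norm 2 -- not preserved.
(B) T(x,y) = ((x - y)/sqrt(2), (x + y)/sqrt(2)): v = (1, 0) has norm |1| + |0| = 1, but T(v) = (sqrt(2)/2, sqrt(2)/2) has norm sqrt(2) -- not preserved.
(C) T(x,y) = (-y, x): preserves the norm -- it only permutes the coordinates and/or flips signs, which leaves |x| + |y| unchanged.
(D) T(x,y) = (2x, 2y): v = (1, 0) has norm |1| + |0| = 1, but T(v) = (2, 0) has norm 2 -- not preserved.

Therefore the answer is (C).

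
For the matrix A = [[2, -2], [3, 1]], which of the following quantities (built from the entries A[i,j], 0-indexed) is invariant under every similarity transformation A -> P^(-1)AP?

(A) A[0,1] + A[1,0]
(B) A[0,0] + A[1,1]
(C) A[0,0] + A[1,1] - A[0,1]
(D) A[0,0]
B

A[0,0] + A[1,1] is the trace of A. By the cyclic property of the trace, tr(P^(-1)AP) = tr(APP^(-1)) = tr(A), so it is the same for every matrix similar to A.

The other combinations are not similarity invariants. For example, take P = [[1, 1], [1, 2]] (det P = 1), so P^(-1) = [[2, -1], [-1, 1]] and
B = P^(-1)AP = [[-4, -9], [4, 7]].
Evaluating each option on A and on B:
(A) A[0,1] + A[1,0]: 1 for A, -5 for B -> changes
(B) A[0,0] + A[1,1]: 3 for A, 3 for B -> unchanged
(C) A[0,0] + A[1,1] - A[0,1]: 5 for A, 12 for B -> changes
(D) A[0,0]: 2 for A, -4 for B -> changes

Only (B) A[0,0] + A[1,1] = 3 survives (and it does so for every P, not just this one), so it is the invariant.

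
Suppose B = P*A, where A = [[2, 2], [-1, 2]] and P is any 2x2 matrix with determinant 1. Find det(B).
6

By the multiplicative property of determinants, det(B) = det(P*A) = det(P) * det(A) = det(A),
so the determinant is invariant under multiplication by any determinant-1 matrix; we just need det(A).

det(A) = (2)(2) - (2)(-1) = 4 - (-2) = 6

Therefore det(B) = 1 * 6 = 6.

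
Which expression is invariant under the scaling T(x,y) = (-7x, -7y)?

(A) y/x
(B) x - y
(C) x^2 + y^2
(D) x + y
A

Under the uniform scaling T(x,y) = (-7x, -7y):
Substitute the transformed coordinates into each option and compare with the original:
(A) y/x  ->  (-7y)/(-7x) = y/x   [equals y/x: invariant]
(B) x - y  ->  (-7x) - (-7y) = -7x + 7y   [differs from x - y: not invariant]
(C) x^2 + y^2  ->  (-7x)^2 + (-7y)^2 = 49x^2 + 49y^2   [differs from x^2 + y^2: not invariant]
(D) x + y  ->  (-7x) + (-7y) = -7x - 7y   [differs from x + y: not invariant]

Only option (A), y/x, is unchanged by the transformation.
The common factor -7 cancels in a ratio of coordinates, while sums, products and sums of squares pick up factors of -7 or 49.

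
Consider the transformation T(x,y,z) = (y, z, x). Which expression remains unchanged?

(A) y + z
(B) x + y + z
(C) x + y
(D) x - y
B

Apply T(x,y,z) = (y, z, x) to each option, i.e. replace (x, y, z) by the transformed coordinates.
Substitute the transformed coordinates into each option and compare with the original:
(A) y + z  ->  (z) + (x) = x + z   [differs from y + z: not invariant]
(B) x + y + z  ->  (y) + (z) + (x) = x + y + z   [equals x + y + z: invariant]
(C) x + y  ->  (y) + (z) = y + z   [differs from x + y: not invariant]
(D) x - y  ->  (y) - (z) = y - z   [differs from x - y: not invariant]

Only option (B), x + y + z, is unchanged by the transformation.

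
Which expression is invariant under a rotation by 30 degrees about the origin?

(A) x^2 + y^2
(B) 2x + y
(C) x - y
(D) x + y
A

A rotation by 30 degrees sends (x, y) to (sqrt(3)x/2 - y/2, x/2 + sqrt(3)y/2).
Substitute the transformed coordinates into each option and compare with the original:
(A) x^2 + y^2  ->  (sqrt(3)x/2 - y/2)^2 + (x/2 + sqrt(3)y/2)^2 = x^2 + y^2   [equals x^2 + y^2: invariant]
(B) 2x + y  ->  2(sqrt(3)x/2 - y/2) + (x/2 + sqrt(3)y/2) = x/2 + sqrt(3)x - y + sqrt(3)y/2   [differs from 2x + y: not invariant]
(C) x - y  ->  (sqrt(3)x/2 - y/2) - (x/2 + sqrt(3)y/2) = -x/2 + sqrt(3)x/2 - sqrt(3)y/2 - y/2   [differs from x - y: not invariant]
(D) x + y  ->  (sqrt(3)x/2 - y/2) + (x/2 + sqrt(3)y/2) = x/2 + sqrt(3)x/2 - y/2 + sqrt(3)y/2   [differs from x + y: not invariant]

Only option (A), x^2 + y^2, is unchanged by the transformation.
Geometrically, x^2 + y^2 is the squared distance from the origin, which every rotation about the origin preserves.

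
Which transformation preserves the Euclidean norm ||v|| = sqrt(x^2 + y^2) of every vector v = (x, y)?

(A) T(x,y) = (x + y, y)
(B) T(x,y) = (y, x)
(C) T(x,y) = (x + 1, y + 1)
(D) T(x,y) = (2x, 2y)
B

A transformation preserves a norm if ||T(v)|| = ||v|| for every v; a single vector where the norm changes rules an option out.

(A) T(x,y) = (x + y, y): v = (0, 1) has norm sqrt((0)^2 + (1)^2) = 1, but T(v) = (1, 1) has norm sqrt(2) -- not preserved.
(B) T(x,y) = (y, x): preserves the norm -- it is an orthogonal map (a rotation/reflection), and (y)^2 + (x)^2 simplifies to x^2 + y^2.
(C) T(x,y) = (x + 1, y + 1): v = (1, 0) has norm sqrt((1)^2 + (0)^2) = 1, but T(v) = (2, 1) has norm sqrt(5) -- not preserved.
(D) T(x,y) = (2x, 2y): v = (1, 0) has norm sqrt((1)^2 + (0)^2) = 1, but T(v) = (2, 0) has norm 2 -- not preserved.

Therefore the answer is (B).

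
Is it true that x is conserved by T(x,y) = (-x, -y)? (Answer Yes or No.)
No

Substitute T(x,y) = (-x, -y) into the expression and compare with the original.

Original: x
After applying T: (-x) = -x

This differs from the original x (difference: -2x), so the expression is NOT invariant.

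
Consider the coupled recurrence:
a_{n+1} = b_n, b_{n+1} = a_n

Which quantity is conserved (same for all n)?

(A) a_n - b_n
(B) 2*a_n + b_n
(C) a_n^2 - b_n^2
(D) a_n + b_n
D

Replace a_n by a_{n+1} = b_n and b_n by b_{n+1} = a_n in each option and simplify:
(A) a_n - b_n  ->  (b_n) - (a_n) = -a_n + b_n   [not conserved]
(B) 2*a_n + b_n  ->  2*(b_n) + (a_n) = a_n + 2*b_n   [not conserved]
(C) a_n^2 - b_n^2  ->  (b_n)^2 - (a_n)^2 = -a_n^2 + b_n^2   [not conserved]
(D) a_n + b_n  ->  (b_n) + (a_n) = a_n + b_n   [conserved]

Only (D) a_n + b_n returns to itself after one step, so it is the conserved quantity.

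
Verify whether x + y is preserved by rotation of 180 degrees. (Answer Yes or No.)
No

Applying rotation by 180 degrees: x' = x*cos(180 degrees) - y*sin(180 degrees) = -x, y' = x*sin(180 degrees) + y*cos(180 degrees) = -y

Substituting into x + y:
(-x) + (-y)
= -x - y

This differs from the original expression x + y, so it is NOT invariant.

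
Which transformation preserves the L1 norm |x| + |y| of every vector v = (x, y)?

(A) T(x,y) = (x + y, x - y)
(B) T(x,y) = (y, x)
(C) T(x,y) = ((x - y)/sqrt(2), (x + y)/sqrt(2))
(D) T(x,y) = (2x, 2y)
B

A transformation preserves a norm if ||T(v)|| = ||v|| for every v; a single vector where the norm changes rules an option out.

(A) T(x,y) = (x + y, x - y): v = (1, 0) has norm |1| + |0| = 1, but T(v) = (1, 1) has norm 2 -- not preserved.
(B) T(x,y) = (y, x): preserves the norm -- it only permutes the coordinates and/or flips signs, which leaves |x| + |y| unchanged.
(C) T(x,y) = ((x - y)/sqrt(2), (x + y)/sqrt(2)): v = (1, 0) has norm |1| + |0| = 1, but T(v) = (sqrt(2)/2, sqrt(2)/2) has norm sqrt(2) -- not preserved.
(D) T(x,y) = (2x, 2y): v = (1, 0) has norm |1| + |0| = 1, but T(v) = (2, 0) has norm 2 -- not preserved.

Therefore the answer is (B).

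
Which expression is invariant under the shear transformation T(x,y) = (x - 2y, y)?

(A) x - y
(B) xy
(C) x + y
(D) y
D

Under the shear T(x,y) = (x - 2y, y):
Substitute the transformed coordinates into each option and compare with the original:
(A) x - y  ->  (x - 2y) - (y) = x - 3y   [differs from x - y: not invariant]
(B) xy  ->  (x - 2y)(y) = xy - 2y^2   [differs from xy: not invariant]
(C) x + y  ->  (x - 2y) + (y) = x - y   [differs from x + y: not invariant]
(D) y  ->  (y) = y   [equals y: invariant]

Only option (D), y, is unchanged by the transformation.
A horizontal shear moves points parallel to the x-axis, so the y-coordinate (and any function of y alone) is unchanged.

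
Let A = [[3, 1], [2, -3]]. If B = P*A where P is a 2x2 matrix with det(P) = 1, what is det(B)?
-11

By the multiplicative property of determinants, det(B) = det(P*A) = det(P) * det(A) = det(A),
so the determinant is invariant under multiplication by any determinant-1 matrix; we just need det(A).

det(A) = (3)(-3) - (1)(2) = -9 - 2 = -11

Therefore det(B) = 1 * (-11) = -11.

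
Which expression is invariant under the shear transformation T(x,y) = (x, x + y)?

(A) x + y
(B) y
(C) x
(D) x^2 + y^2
C

Under the shear T(x,y) = (x, x + y):
Substitute the transformed coordinates into each option and compare with the original:
(A) x + y  ->  (x) + (x + y) = 2x + y   [differs from x + y: not invariant]
(B) y  ->  (x + y) = x + y   [differs from y: not invariant]
(C) x  ->  (x) = x   [equals x: invariant]
(D) x^2 + y^2  ->  (x)^2 + (x + y)^2 = 2x^2 + 2xy + y^2   [differs from x^2 + y^2: not invariant]

Only option (C), x, is unchanged by the transformation.
A vertical shear moves points parallel to the y-axis, so the x-coordinate (and any function of x alone) is unchanged.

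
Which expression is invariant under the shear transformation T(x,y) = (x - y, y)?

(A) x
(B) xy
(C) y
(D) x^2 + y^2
C

Under the shear T(x,y) = (x - y, y):
Substitute the transformed coordinates into each option and compare with the original:
(A) x  ->  (x - y) = x - y   [differs from x: not invariant]
(B) xy  ->  (x - y)(y) = xy - y^2   [differs from xy: not invariant]
(C) y  ->  (y) = y   [equals y: invariant]
(D) x^2 + y^2  ->  (x - y)^2 + (y)^2 = x^2 - 2xy + 2y^2   [differs from x^2 + y^2: not invariant]

Only option (C), y, is unchanged by the transformation.
A horizontal shear moves points parallel to the x-axis, so the y-coordinate (and any function of y alone) is unchanged.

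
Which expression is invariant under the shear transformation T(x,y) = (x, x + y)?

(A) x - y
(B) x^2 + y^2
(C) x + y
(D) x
D

Under the shear T(x,y) = (x, x + y):
Substitute the transformed coordinates into each option and compare with the original:
(A) x - y  ->  (x) - (x + y) = -y   [differs from x - y: not invariant]
(B) x^2 + y^2  ->  (x)^2 + (x + y)^2 = 2x^2 + 2xy + y^2   [differs from x^2 + y^2: not invariant]
(C) x + y  ->  (x) + (x + y) = 2x + y   [differs from x + y: not invariant]
(D) x  ->  (x) = x   [equals x: invariant]

Only option (D), x, is unchanged by the transformation.
A vertical shear moves points parallel to the y-axis, so the x-coordinate (and any function of x alone) is unchanged.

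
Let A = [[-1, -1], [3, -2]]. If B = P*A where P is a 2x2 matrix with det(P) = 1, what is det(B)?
5

By the multiplicative property of determinants, det(B) = det(P*A) = det(P) * det(A) = det(A),
so the determinant is invariant under multiplication by any determinant-1 matrix; we just need det(A).

det(A) = (-1)(-2) - (-1)(3) = 2 - (-3) = 5

Therefore det(B) = 1 * 5 = 5.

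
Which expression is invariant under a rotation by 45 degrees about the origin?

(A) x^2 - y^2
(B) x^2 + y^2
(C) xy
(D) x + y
B

A rotation by 45 degrees sends (x, y) to (sqrt(2)x/2 - sqrt(2)y/2, sqrt(2)x/2 + sqrt(2)y/2).
Substitute the transformed coordinates into each option and compare with the original:
(A) x^2 - y^2  ->  (sqrt(2)x/2 - sqrt(2)y/2)^2 - (sqrt(2)x/2 + sqrt(2)y/2)^2 = -2xy   [differs from x^2 - y^2: not invariant]
(B) x^2 + y^2  ->  (sqrt(2)x/2 - sqrt(2)y/2)^2 + (sqrt(2)x/2 + sqrt(2)y/2)^2 = x^2 + y^2   [equals x^2 + y^2: invariant]
(C) xy  ->  (sqrt(2)x/2 - sqrt(2)y/2)(sqrt(2)x/2 + sqrt(2)y/2) = x^2/2 - y^2/2   [differs from xy: not invariant]
(D) x + y  ->  (sqrt(2)x/2 - sqrt(2)y/2) + (sqrt(2)x/2 + sqrt(2)y/2) = sqrt(2)x   [differs from x + y: not invariant]

Only option (B), x^2 + y^2, is unchanged by the transformation.
Geometrically, x^2 + y^2 is the squared distance from the origin, which every rotation about the origin preserves.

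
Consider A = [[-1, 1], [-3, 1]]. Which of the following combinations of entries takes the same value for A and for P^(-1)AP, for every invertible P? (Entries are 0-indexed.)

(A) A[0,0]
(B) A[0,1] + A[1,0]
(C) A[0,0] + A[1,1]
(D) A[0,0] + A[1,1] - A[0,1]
C

A[0,0] + A[1,1] is the trace of A. By the cyclic property of the trace, tr(P^(-1)AP) = tr(APP^(-1)) = tr(A), so it is the same for every matrix similar to A.

The other combinations are not similarity invariants. For example, take P = [[2, 1], [1, 1]] (det P = 1), so P^(-1) = [[1, -1], [-1, 2]] and
B = P^(-1)AP = [[4, 2], [-9, -4]].
Evaluating each option on A and on B:
(A) A[0,0]: -1 for A, 4 for B -> changes
(B) A[0,1] + A[1,0]: -2 for A, -7 for B -> changes
(C) A[0,0] + A[1,1]: 0 for A, 0 for B -> unchanged
(D) A[0,0] + A[1,1] - A[0,1]: -1 for A, -2 for B -> changes

Only (C) A[0,0] + A[1,1] = 0 survives (and it does so for every P, not just this one), so it is the invariant.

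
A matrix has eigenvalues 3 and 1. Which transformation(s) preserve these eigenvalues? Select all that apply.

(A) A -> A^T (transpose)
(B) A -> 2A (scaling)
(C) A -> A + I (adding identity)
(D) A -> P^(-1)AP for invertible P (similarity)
A and D

Eigenvalues are preserved by:
1. Similarity transformations: A -> P^(-1)AP (same characteristic polynomial)
2. Transpose: A^T has the same eigenvalues as A

Eigenvalues are NOT preserved by:
- Adding identity: eigenvalues become 3+1, 1+1
- Scaling: eigenvalues become 6, 2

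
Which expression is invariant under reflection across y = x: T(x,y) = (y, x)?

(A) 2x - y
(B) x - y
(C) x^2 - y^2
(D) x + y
D

The map is reflection across y = x: T(x,y) = (y, x).
Substitute the transformed coordinates into each option and compare with the original:
(A) 2x - y  ->  2(y) - (x) = -x + 2y   [differs from 2x - y: not invariant]
(B) x - y  ->  (y) - (x) = -x + y   [differs from x - y: not invariant]
(C) x^2 - y^2  ->  (y)^2 - (x)^2 = -x^2 + y^2   [differs from x^2 - y^2: not invariant]
(D) x + y  ->  (y) + (x) = x + y   [equals x + y: invariant]

Only option (D), x + y, is unchanged by the transformation.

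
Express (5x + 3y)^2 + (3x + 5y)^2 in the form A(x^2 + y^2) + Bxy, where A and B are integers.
34(x^2 + y^2) + 60xy

Expanding: (5x + 3y)^2 = 25x^2 + 30xy + 9y^2
(3x + 5y)^2 = 9x^2 + 30xy + 25y^2
Sum = (25+9)(x^2+y^2) + 60xy = 34(x^2 + y^2) + 60xy
This is symmetric in x and y.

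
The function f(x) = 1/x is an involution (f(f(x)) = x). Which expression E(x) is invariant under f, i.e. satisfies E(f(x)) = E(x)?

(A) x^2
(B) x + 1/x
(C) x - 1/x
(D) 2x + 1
B

Replace x by f(x) = 1/x in each option and simplify. As a quick numerical cross-check, also compare E(4) with E(f(4)) = E(1/4).

(A) x^2  ->  (1/x)^2 = x^(-2); check: E(4) = 16 but E(1/4) = 1/16.   [not invariant]
(B) x + 1/x  ->  (1/x) + 1/(1/x), which simplifies back to x + 1/x; check: E(4) = 17/4, E(1/4) = 17/4.   [invariant]
(C) x - 1/x  ->  (1/x) - 1/(1/x) = -x + 1/x; check: E(4) = 15/4 but E(1/4) = -15/4.   [not invariant]
(D) 2x + 1  ->  2(1/x) + 1 = (x + 2)/x; check: E(4) = 9 but E(1/4) = 3/2.   [not invariant]

Only (B) is unchanged. E is symmetric under swapping x with f(x) = 1/x, which is exactly what an involution does.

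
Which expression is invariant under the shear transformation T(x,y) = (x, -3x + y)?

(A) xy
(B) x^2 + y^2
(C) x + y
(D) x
D

Under the shear T(x,y) = (x, -3x + y):
Substitute the transformed coordinates into each option and compare with the original:
(A) xy  ->  (x)(-3x + y) = -3x^2 + xy   [differs from xy: not invariant]
(B) x^2 + y^2  ->  (x)^2 + (-3x + y)^2 = 10x^2 - 6xy + y^2   [differs from x^2 + y^2: not invariant]
(C) x + y  ->  (x) + (-3x + y) = -2x + y   [differs from x + y: not invariant]
(D) x  ->  (x) = x   [equals x: invariant]

Only option (D), x, is unchanged by the transformation.
A vertical shear moves points parallel to the y-axis, so the x-coordinate (and any function of x alone) is unchanged.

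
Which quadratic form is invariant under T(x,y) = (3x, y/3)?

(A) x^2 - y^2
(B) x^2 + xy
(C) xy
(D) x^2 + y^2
C

T multiplies x by 3 and divides y by 3.
Substitute the transformed coordinates into each option and compare with the original:
(A) x^2 - y^2  ->  (3x)^2 - (y/3)^2 = 9x^2 - y^2/9   [differs from x^2 - y^2: not invariant]
(B) x^2 + xy  ->  (3x)^2 + (3x)(y/3) = 9x^2 + xy   [differs from x^2 + xy: not invariant]
(C) xy  ->  (3x)(y/3) = xy   [equals xy: invariant]
(D) x^2 + y^2  ->  (3x)^2 + (y/3)^2 = 9x^2 + y^2/9   [differs from x^2 + y^2: not invariant]

Only option (C), xy, is unchanged by the transformation.
The factors 3 and 1/3 cancel only in the pure product xy.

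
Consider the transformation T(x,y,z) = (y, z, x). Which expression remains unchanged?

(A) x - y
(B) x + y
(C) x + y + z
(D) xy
C

Apply T(x,y,z) = (y, z, x) to each option, i.e. replace (x, y, z) by the transformed coordinates.
Substitute the transformed coordinates into each option and compare with the original:
(A) x - y  ->  (y) - (z) = y - z   [differs from x - y: not invariant]
(B) x + y  ->  (y) + (z) = y + z   [differs from x + y: not invariant]
(C) x + y + z  ->  (y) + (z) + (x) = x + y + z   [equals x + y + z: invariant]
(D) xy  ->  (y)(z) = yz   [differs from xy: not invariant]

Only option (C), x + y + z, is unchanged by the transformation.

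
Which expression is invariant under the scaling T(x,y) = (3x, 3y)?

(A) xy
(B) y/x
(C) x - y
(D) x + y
B

Under the uniform scaling T(x,y) = (3x, 3y):
Substitute the transformed coordinates into each option and compare with the original:
(A) xy  ->  (3x)(3y) = 9xy   [differs from xy: not invariant]
(B) y/x  ->  (3y)/(3x) = y/x   [equals y/x: invariant]
(C) x - y  ->  (3x) - (3y) = 3x - 3y   [differs from x - y: not invariant]
(D) x + y  ->  (3x) + (3y) = 3x + 3y   [differs from x + y: not invariant]

Only option (B), y/x, is unchanged by the transformation.
The common factor 3 cancels in a ratio of coordinates, while sums, products and sums of squares pick up factors of 3 or 9.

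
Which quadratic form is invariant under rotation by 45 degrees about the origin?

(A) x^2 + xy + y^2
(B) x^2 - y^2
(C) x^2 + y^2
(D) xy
C

Rotation by 45 degrees sends (x, y) to (sqrt(2)x/2 - sqrt(2)y/2, sqrt(2)x/2 + sqrt(2)y/2).
Substitute the transformed coordinates into each option and compare with the original:
(A) x^2 + xy + y^2  ->  (sqrt(2)x/2 - sqrt(2)y/2)^2 + (sqrt(2)x/2 - sqrt(2)y/2)(sqrt(2)x/2 + sqrt(2)y/2) + (sqrt(2)x/2 + sqrt(2)y/2)^2 = 3x^2/2 + y^2/2   [differs from x^2 + xy + y^2: not invariant]
(B) x^2 - y^2  ->  (sqrt(2)x/2 - sqrt(2)y/2)^2 - (sqrt(2)x/2 + sqrt(2)y/2)^2 = -2xy   [differs from x^2 - y^2: not invariant]
(C) x^2 + y^2  ->  (sqrt(2)x/2 - sqrt(2)y/2)^2 + (sqrt(2)x/2 + sqrt(2)y/2)^2 = x^2 + y^2   [equals x^2 + y^2: invariant]
(D) xy  ->  (sqrt(2)x/2 - sqrt(2)y/2)(sqrt(2)x/2 + sqrt(2)y/2) = x^2/2 - y^2/2   [differs from xy: not invariant]

Only option (C), x^2 + y^2, is unchanged by the transformation.
x^2 + y^2 is the squared distance from the origin, which rotations preserve.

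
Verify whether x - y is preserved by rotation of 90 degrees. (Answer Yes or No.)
No

Applying rotation by 90 degrees: x' = x*cos(90 degrees) - y*sin(90 degrees) = -y, y' = x*sin(90 degrees) + y*cos(90 degrees) = x

Substituting into x - y:
(-y) - (x)
= -x - y

This differs from the original expression x - y, so it is NOT invariant.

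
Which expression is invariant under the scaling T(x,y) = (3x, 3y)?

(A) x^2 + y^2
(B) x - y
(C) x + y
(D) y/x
D

Under the uniform scaling T(x,y) = (3x, 3y):
Substitute the transformed coordinates into each option and compare with the original:
(A) x^2 + y^2  ->  (3x)^2 + (3y)^2 = 9x^2 + 9y^2   [differs from x^2 + y^2: not invariant]
(B) x - y  ->  (3x) - (3y) = 3x - 3y   [differs from x - y: not invariant]
(C) x + y  ->  (3x) + (3y) = 3x + 3y   [differs from x + y: not invariant]
(D) y/x  ->  (3y)/(3x) = y/x   [equals y/x: invariant]

Only option (D), y/x, is unchanged by the transformation.
The common factor 3 cancels in a ratio of coordinates, while sums, products and sums of squares pick up factors of 3 or 9.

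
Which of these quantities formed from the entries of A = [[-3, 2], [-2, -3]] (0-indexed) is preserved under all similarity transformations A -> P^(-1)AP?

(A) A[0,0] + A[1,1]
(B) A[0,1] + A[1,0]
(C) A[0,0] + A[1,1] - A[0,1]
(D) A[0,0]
A

A[0,0] + A[1,1] is the trace of A. By the cyclic property of the trace, tr(P^(-1)AP) = tr(APP^(-1)) = tr(A), so it is the same for every matrix similar to A.

The other combinations are not similarity invariants. For example, take P = [[1, 1], [1, 2]] (det P = 1), so P^(-1) = [[2, -1], [-1, 1]] and
B = P^(-1)AP = [[3, 10], [-4, -9]].
Evaluating each option on A and on B:
(A) A[0,0] + A[1,1]: -6 for A, -6 for B -> unchanged
(B) A[0,1] + A[1,0]: 0 for A, 6 for B -> changes
(C) A[0,0] + A[1,1] - A[0,1]: -8 for A, -16 for B -> changes
(D) A[0,0]: -3 for A, 3 for B -> changes

Only (A) A[0,0] + A[1,1] = -6 survives (and it does so for every P, not just this one), so it is the invariant.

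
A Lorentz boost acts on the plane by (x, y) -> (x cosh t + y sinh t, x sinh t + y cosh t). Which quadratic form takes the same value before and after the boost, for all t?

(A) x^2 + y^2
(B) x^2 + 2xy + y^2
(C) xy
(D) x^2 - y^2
D

Write x' = x cosh t + y sinh t, y' = x sinh t + y cosh t and substitute into each option:
(A) x^2 + y^2: (x cosh t + y sinh t)^2 + (x sinh t + y cosh t)^2 = (x^2 + y^2)(cosh^2 t + sinh^2 t) + 4xy sinh t cosh t = (x^2 + y^2) cosh 2t + 2xy sinh 2t   [not invariant for t != 0]
(B) x^2 + 2xy + y^2: (x' + y')^2 with x' + y' = (x + y)(cosh t + sinh t) = (x + y)e^t, so it becomes (x + y)^2 e^(2t)   [not invariant for t != 0]
(C) xy: (x cosh t + y sinh t)(x sinh t + y cosh t) = xy(cosh^2 t + sinh^2 t) + (x^2 + y^2) sinh t cosh t = xy cosh 2t + (x^2 + y^2)(sinh 2t)/2   [not invariant for t != 0]
(D) x^2 - y^2: (x cosh t + y sinh t)^2 - (x sinh t + y cosh t)^2 = x^2(cosh^2 t - sinh^2 t) + 2xy(cosh t sinh t - sinh t cosh t) + y^2(sinh^2 t - cosh^2 t) = x^2 - y^2   [invariant, using cosh^2 t - sinh^2 t = 1]

Only (D) x^2 - y^2 is unchanged; it is the Minkowski form preserved by Lorentz boosts, just as x^2 + y^2 is preserved by ordinary rotations.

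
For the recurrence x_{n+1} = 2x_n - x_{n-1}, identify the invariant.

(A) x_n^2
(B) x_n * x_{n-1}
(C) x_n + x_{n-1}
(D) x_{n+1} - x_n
D

For the recurrence x_{n+1} = 2x_n - x_{n-1}:

If x_{n+1} = 2x_n - x_{n-1}, then:
x_{n+1} - x_n = x_n - x_{n-1}
The first difference is constant throughout the sequence.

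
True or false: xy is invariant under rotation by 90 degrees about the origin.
False

Applying rotation by 90 degrees: x' = x*cos(90 degrees) - y*sin(90 degrees) = -y, y' = x*sin(90 degrees) + y*cos(90 degrees) = x

Substituting into xy:
(-y)(x)
= -xy

This differs from the original expression xy, so it is NOT invariant.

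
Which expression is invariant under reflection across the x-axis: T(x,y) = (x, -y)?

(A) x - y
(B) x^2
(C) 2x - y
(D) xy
B

The map is reflection across the x-axis: T(x,y) = (x, -y).
Substitute the transformed coordinates into each option and compare with the original:
(A) x - y  ->  (x) - (-y) = x + y   [differs from x - y: not invariant]
(B) x^2  ->  (x)^2 = x^2   [equals x^2: invariant]
(C) 2x - y  ->  2(x) - (-y) = 2x + y   [differs from 2x - y: not invariant]
(D) xy  ->  (x)(-y) = -xy   [differs from xy: not invariant]

Only option (B), x^2, is unchanged by the transformation.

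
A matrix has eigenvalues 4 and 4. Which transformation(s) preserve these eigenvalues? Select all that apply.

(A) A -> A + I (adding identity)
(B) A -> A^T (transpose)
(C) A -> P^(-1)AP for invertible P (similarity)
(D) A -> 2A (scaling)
B and C

Eigenvalues are preserved by:
1. Similarity transformations: A -> P^(-1)AP (same characteristic polynomial)
2. Transpose: A^T has the same eigenvalues as A

Eigenvalues are NOT preserved by:
- Adding identity: eigenvalues become 4+1, 4+1
- Scaling: eigenvalues become 8, 8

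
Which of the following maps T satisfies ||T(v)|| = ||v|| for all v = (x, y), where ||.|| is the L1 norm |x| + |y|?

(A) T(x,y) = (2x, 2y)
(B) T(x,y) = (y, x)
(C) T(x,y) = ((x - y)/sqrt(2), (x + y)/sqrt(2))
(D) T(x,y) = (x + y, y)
B

A transformation preserves a norm if ||T(v)|| = ||v|| for every v; a single vector where the norm changes rules an option out.

(A) T(x,y) = (2x, 2y): v = (1, 0) has norm |1| + |0| = 1, but T(v) = (2, 0) has norm 2 -- not preserved.
(B) T(x,y) = (y, x): preserves the norm -- it only permutes the coordinates and/or flips signs, which leaves |x| + |y| unchanged.
(C) T(x,y) = ((x - y)/sqrt(2), (x + y)/sqrt(2)): v = (1, 0) has norm |1| + |0| = 1, but T(v) = (sqrt(2)/2, sqrt(2)/2) has norm sqrt(2) -- not preserved.
(D) T(x,y) = (x + y, y): v = (0, 1) has norm |0| + |1| = 1, but T(v) = (1, 1) has norm 2 -- not preserved.

Therefore the answer is (B).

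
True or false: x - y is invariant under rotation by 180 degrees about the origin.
False

Applying rotation by 180 degrees: x' = x*cos(180 degrees) - y*sin(180 degrees) = -x, y' = x*sin(180 degrees) + y*cos(180 degrees) = -y

Substituting into x - y:
(-x) - (-y)
= -x + y

This differs from the original expression x - y, so it is NOT invariant.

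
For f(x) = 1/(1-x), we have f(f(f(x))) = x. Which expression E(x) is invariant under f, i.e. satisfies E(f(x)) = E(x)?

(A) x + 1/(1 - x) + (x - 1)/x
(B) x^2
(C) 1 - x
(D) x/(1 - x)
A

Replace x by f(x) = 1/(1 - x) in each option and simplify. As a quick numerical cross-check, also compare E(5) with E(f(5)) = E(-1/4).

(A) x + 1/(1 - x) + (x - 1)/x  ->  (1/(1 - x)) + 1/(1 - (1/(1 - x))) + ((1/(1 - x)) - 1)/(1/(1 - x)), which simplifies back to x + 1/(1 - x) + (x - 1)/x; check: E(5) = 111/20, E(-1/4) = 111/20.   [invariant]
(B) x^2  ->  (1/(1 - x))^2 = (x - 1)^(-2); check: E(5) = 25 but E(-1/4) = 1/16.   [not invariant]
(C) 1 - x  ->  1 - (1/(1 - x)) = x/(x - 1); check: E(5) = -4 but E(-1/4) = 5/4.   [not invariant]
(D) x/(1 - x)  ->  (1/(1 - x))/(1 - (1/(1 - x))) = -1/x; check: E(5) = -5/4 but E(-1/4) = -1/5.   [not invariant]

Only (A) is unchanged. Indeed f(f(x)) = 1/(1 - 1/(1-x)) = (1-x)/(-x) = (x-1)/x, so E(x) = x + f(x) + f(f(x)) is the sum over the whole 3-cycle; applying f just permutes the three terms cyclically (x -> f(x) -> f(f(x)) -> x), leaving the sum unchanged.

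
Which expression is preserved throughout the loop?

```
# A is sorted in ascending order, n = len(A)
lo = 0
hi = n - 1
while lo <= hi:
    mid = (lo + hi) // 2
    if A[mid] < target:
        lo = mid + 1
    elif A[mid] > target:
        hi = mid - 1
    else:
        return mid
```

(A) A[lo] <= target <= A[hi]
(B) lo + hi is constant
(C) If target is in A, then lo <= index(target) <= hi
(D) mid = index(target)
C

A loop invariant must hold before the first iteration and be re-established by every execution of the body.

(C) If target is in A, then lo <= index(target) <= hi: Before the loop [lo, hi] = [0, n-1] covers every index. When A[mid] < target, sortedness puts target strictly to the right of mid, so setting lo = mid + 1 keeps index(target) in [lo, hi]; symmetrically for hi = mid - 1. Hence 'if target is in A then lo <= index(target) <= hi' holds after every iteration, and when lo > hi it proves target is absent.

The other options fail:
(A) A[lo] <= target <= A[hi]: fails when target is not in A (e.g. target < A[0] already violates it before the loop), so it is not maintained in general.
(B) lo + hi is constant: each iteration moves exactly one of lo, hi, so lo + hi changes (e.g. 0 + (n-1) becomes (mid+1) + (n-1)).
(D) mid = index(target): mid is just the current probe; it equals index(target) only on the iteration that returns.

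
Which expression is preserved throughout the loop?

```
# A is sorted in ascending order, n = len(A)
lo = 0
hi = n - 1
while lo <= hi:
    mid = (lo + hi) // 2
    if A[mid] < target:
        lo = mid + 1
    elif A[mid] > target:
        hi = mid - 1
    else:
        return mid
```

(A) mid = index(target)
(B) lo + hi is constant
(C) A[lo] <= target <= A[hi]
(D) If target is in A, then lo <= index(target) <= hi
D

A loop invariant must hold before the first iteration and be re-established by every execution of the body.

(D) If target is in A, then lo <= index(target) <= hi: Before the loop [lo, hi] = [0, n-1] covers every index. When A[mid] < target, sortedness puts target strictly to the right of mid, so setting lo = mid + 1 keeps index(target) in [lo, hi]; symmetrically for hi = mid - 1. Hence 'if target is in A then lo <= index(target) <= hi' holds after every iteration, and when lo > hi it proves target is absent.

The other options fail:
(A) mid = index(target): mid is just the current probe; it equals index(target) only on the iteration that returns.
(B) lo + hi is constant: each iteration moves exactly one of lo, hi, so lo + hi changes (e.g. 0 + (n-1) becomes (mid+1) + (n-1)).
(C) A[lo] <= target <= A[hi]: fails when target is not in A (e.g. target < A[0] already violates it before the loop), so it is not maintained in general.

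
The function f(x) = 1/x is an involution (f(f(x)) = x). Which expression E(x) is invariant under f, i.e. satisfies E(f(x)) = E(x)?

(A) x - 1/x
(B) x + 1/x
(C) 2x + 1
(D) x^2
B

Replace x by f(x) = 1/x in each option and simplify. As a quick numerical cross-check, also compare E(4) with E(f(4)) = E(1/4).

(A) x - 1/x  ->  (1/x) - 1/(1/x) = -x + 1/x; check: E(4) = 15/4 but E(1/4) = -15/4.   [not invariant]
(B) x + 1/x  ->  (1/x) + 1/(1/x), which simplifies back to x + 1/x; check: E(4) = 17/4, E(1/4) = 17/4.   [invariant]
(C) 2x + 1  ->  2(1/x) + 1 = (x + 2)/x; check: E(4) = 9 but E(1/4) = 3/2.   [not invariant]
(D) x^2  ->  (1/x)^2 = x^(-2); check: E(4) = 16 but E(1/4) = 1/16.   [not invariant]

Only (B) is unchanged. E is symmetric under swapping x with f(x) = 1/x, which is exactly what an involution does.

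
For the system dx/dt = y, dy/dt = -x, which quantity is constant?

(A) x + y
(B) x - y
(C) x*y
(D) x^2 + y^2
D

A first integral I satisfies dI/dt = 0 along every solution. Differentiate each option and use the equation of motion:
(A) d/dt[x + y] = y + (-x) = y - x, not identically 0
(B) d/dt[x - y] = y - (-x) = x + y, not identically 0
(C) d/dt[x*y] = (dx/dt)y + x(dy/dt) = y^2 - x^2, not identically 0
(D) d/dt[x^2 + y^2] = 2x*dx/dt + 2y*dy/dt = 2x*y + 2y*(-x) = 0

Only (D) has zero time-derivative. So x^2 + y^2 (the squared radius; trajectories are circles) is the conserved quantity.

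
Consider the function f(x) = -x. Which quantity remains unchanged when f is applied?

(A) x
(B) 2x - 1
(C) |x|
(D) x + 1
C

For f(x) = -x:
Applying f replaces x by -x. Since |-x| = |x|, the absolute value is unchanged by f, whereas x -> -x, 2x - 1 -> -2x - 1 and x + 1 -> -x + 1 all change.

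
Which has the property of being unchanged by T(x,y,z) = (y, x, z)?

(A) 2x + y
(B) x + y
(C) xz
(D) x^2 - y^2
B

Apply T(x,y,z) = (y, x, z) to each option, i.e. replace (x, y, z) by the transformed coordinates.
Substitute the transformed coordinates into each option and compare with the original:
(A) 2x + y  ->  2(y) + (x) = x + 2y   [differs from 2x + y: not invariant]
(B) x + y  ->  (y) + (x) = x + y   [equals x + y: invariant]
(C) xz  ->  (y)(z) = yz   [differs from xz: not invariant]
(D) x^2 - y^2  ->  (y)^2 - (x)^2 = -x^2 + y^2   [differs from x^2 - y^2: not invariant]

Only option (B), x + y, is unchanged by the transformation.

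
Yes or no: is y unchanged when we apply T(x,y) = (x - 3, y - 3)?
No

Substitute T(x,y) = (x - 3, y - 3) into the expression and compare with the original.

Original: y
After applying T: (y - 3) = y - 3

This differs from the original y (difference: -3), so the expression is NOT invariant.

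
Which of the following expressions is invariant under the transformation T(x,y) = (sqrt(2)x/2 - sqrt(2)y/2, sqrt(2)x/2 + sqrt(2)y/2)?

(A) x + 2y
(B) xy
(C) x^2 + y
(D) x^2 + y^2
D

An expression E(x,y) is invariant under T if E(T(x,y)) = E(x,y). Here T(x,y) = (sqrt(2)x/2 - sqrt(2)y/2, sqrt(2)x/2 + sqrt(2)y/2).
Substitute the transformed coordinates into each option and compare with the original:
(A) x + 2y  ->  (sqrt(2)x/2 - sqrt(2)y/2) + 2(sqrt(2)x/2 + sqrt(2)y/2) = 3sqrt(2)x/2 + sqrt(2)y/2   [differs from x + 2y: not invariant]
(B) xy  ->  (sqrt(2)x/2 - sqrt(2)y/2)(sqrt(2)x/2 + sqrt(2)y/2) = x^2/2 - y^2/2   [differs from xy: not invariant]
(C) x^2 + y  ->  (sqrt(2)x/2 - sqrt(2)y/2)^2 + (sqrt(2)x/2 + sqrt(2)y/2) = x^2/2 - xy + sqrt(2)x/2 + y^2/2 + sqrt(2)y/2   [differs from x^2 + y: not invariant]
(D) x^2 + y^2  ->  (sqrt(2)x/2 - sqrt(2)y/2)^2 + (sqrt(2)x/2 + sqrt(2)y/2)^2 = x^2 + y^2   [equals x^2 + y^2: invariant]

Only option (D), x^2 + y^2, is unchanged by the transformation.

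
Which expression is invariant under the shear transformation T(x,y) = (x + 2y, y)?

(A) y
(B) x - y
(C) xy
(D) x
A

Under the shear T(x,y) = (x + 2y, y):
Substitute the transformed coordinates into each option and compare with the original:
(A) y  ->  (y) = y   [equals y: invariant]
(B) x - y  ->  (x + 2y) - (y) = x + y   [differs from x - y: not invariant]
(C) xy  ->  (x + 2y)(y) = xy + 2y^2   [differs from xy: not invariant]
(D) x  ->  (x + 2y) = x + 2y   [differs from x: not invariant]

Only option (A), y, is unchanged by the transformation.
A horizontal shear moves points parallel to the x-axis, so the y-coordinate (and any function of y alone) is unchanged.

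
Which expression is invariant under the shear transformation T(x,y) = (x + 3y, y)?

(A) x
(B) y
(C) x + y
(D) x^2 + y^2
B

Under the shear T(x,y) = (x + 3y, y):
Substitute the transformed coordinates into each option and compare with the original:
(A) x  ->  (x + 3y) = x + 3y   [differs from x: not invariant]
(B) y  ->  (y) = y   [equals y: invariant]
(C) x + y  ->  (x + 3y) + (y) = x + 4y   [differs from x + y: not invariant]
(D) x^2 + y^2  ->  (x + 3y)^2 + (y)^2 = x^2 + 6xy + 10y^2   [differs from x^2 + y^2: not invariant]

Only option (B), y, is unchanged by the transformation.
A horizontal shear moves points parallel to the x-axis, so the y-coordinate (and any function of y alone) is unchanged.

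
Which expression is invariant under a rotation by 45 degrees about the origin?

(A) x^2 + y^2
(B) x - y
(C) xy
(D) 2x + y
A

A rotation by 45 degrees sends (x, y) to (sqrt(2)x/2 - sqrt(2)y/2, sqrt(2)x/2 + sqrt(2)y/2).
Substitute the transformed coordinates into each option and compare with the original:
(A) x^2 + y^2  ->  (sqrt(2)x/2 - sqrt(2)y/2)^2 + (sqrt(2)x/2 + sqrt(2)y/2)^2 = x^2 + y^2   [equals x^2 + y^2: invariant]
(B) x - y  ->  (sqrt(2)x/2 - sqrt(2)y/2) - (sqrt(2)x/2 + sqrt(2)y/2) = -sqrt(2)y   [differs from x - y: not invariant]
(C) xy  ->  (sqrt(2)x/2 - sqrt(2)y/2)(sqrt(2)x/2 + sqrt(2)y/2) = x^2/2 - y^2/2   [differs from xy: not invariant]
(D) 2x + y  ->  2(sqrt(2)x/2 - sqrt(2)y/2) + (sqrt(2)x/2 + sqrt(2)y/2) = 3sqrt(2)x/2 - sqrt(2)y/2   [differs from 2x + y: not invariant]

Only option (A), x^2 + y^2, is unchanged by the transformation.
Geometrically, x^2 + y^2 is the squared distance from the origin, which every rotation about the origin preserves.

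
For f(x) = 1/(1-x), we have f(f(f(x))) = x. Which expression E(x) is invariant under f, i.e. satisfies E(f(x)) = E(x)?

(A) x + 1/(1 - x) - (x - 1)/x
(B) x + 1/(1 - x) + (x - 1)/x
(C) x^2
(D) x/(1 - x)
B

Replace x by f(x) = 1/(1 - x) in each option and simplify. As a quick numerical cross-check, also compare E(3) with E(f(3)) = E(-1/2).

(A) x + 1/(1 - x) - (x - 1)/x  ->  (1/(1 - x)) + 1/(1 - (1/(1 - x))) - ((1/(1 - x)) - 1)/(1/(1 - x)) = (x^2(1 - x) - x + (x - 1)^2)/(x(x - 1)); check: E(3) = 11/6 but E(-1/2) = -17/6.   [not invariant]
(B) x + 1/(1 - x) + (x - 1)/x  ->  (1/(1 - x)) + 1/(1 - (1/(1 - x))) + ((1/(1 - x)) - 1)/(1/(1 - x)), which simplifies back to x + 1/(1 - x) + (x - 1)/x; check: E(3) = 19/6, E(-1/2) = 19/6.   [invariant]
(C) x^2  ->  (1/(1 - x))^2 = (x - 1)^(-2); check: E(3) = 9 but E(-1/2) = 1/4.   [not invariant]
(D) x/(1 - x)  ->  (1/(1 - x))/(1 - (1/(1 - x))) = -1/x; check: E(3) = -3/2 but E(-1/2) = -1/3.   [not invariant]

Only (B) is unchanged. Indeed f(f(x)) = 1/(1 - 1/(1-x)) = (1-x)/(-x) = (x-1)/x, so E(x) = x + f(x) + f(f(x)) is the sum over the whole 3-cycle; applying f just permutes the three terms cyclically (x -> f(x) -> f(f(x)) -> x), leaving the sum unchanged.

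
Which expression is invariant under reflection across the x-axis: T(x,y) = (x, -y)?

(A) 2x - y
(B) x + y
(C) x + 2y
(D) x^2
D

The map is reflection across the x-axis: T(x,y) = (x, -y).
Substitute the transformed coordinates into each option and compare with the original:
(A) 2x - y  ->  2(x) - (-y) = 2x + y   [differs from 2x - y: not invariant]
(B) x + y  ->  (x) + (-y) = x - y   [differs from x + y: not invariant]
(C) x + 2y  ->  (x) + 2(-y) = x - 2y   [differs from x + 2y: not invariant]
(D) x^2  ->  (x)^2 = x^2   [equals x^2: invariant]

Only option (D), x^2, is unchanged by the transformation.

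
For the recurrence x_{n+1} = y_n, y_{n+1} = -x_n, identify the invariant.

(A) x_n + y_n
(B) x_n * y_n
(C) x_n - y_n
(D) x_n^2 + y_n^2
D

For the recurrence x_{n+1} = y_n, y_{n+1} = -x_n:

x_{n+1}^2 + y_{n+1}^2 = y_n^2 + (-x_n)^2 = x_n^2 + y_n^2
The sum of squares is conserved (like energy in a harmonic oscillator).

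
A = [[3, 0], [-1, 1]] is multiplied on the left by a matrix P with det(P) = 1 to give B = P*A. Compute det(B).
3

By the multiplicative property of determinants, det(B) = det(P*A) = det(P) * det(A) = det(A),
so the determinant is invariant under multiplication by any determinant-1 matrix; we just need det(A).

det(A) = (3)(1) - (0)(-1) = 3 - 0 = 3

Therefore det(B) = 1 * 3 = 3.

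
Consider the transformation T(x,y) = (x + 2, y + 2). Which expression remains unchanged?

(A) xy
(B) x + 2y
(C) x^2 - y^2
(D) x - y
D

An expression E(x,y) is invariant under T if E(T(x,y)) = E(x,y). Here T(x,y) = (x + 2, y + 2).
Substitute the transformed coordinates into each option and compare with the original:
(A) xy  ->  (x + 2)(y + 2) = xy + 2x + 2y + 4   [differs from xy: not invariant]
(B) x + 2y  ->  (x + 2) + 2(y + 2) = x + 2y + 6   [differs from x + 2y: not invariant]
(C) x^2 - y^2  ->  (x + 2)^2 - (y + 2)^2 = x^2 + 4x - y^2 - 4y   [differs from x^2 - y^2: not invariant]
(D) x - y  ->  (x + 2) - (y + 2) = x - y   [equals x - y: invariant]

Only option (D), x - y, is unchanged by the transformation.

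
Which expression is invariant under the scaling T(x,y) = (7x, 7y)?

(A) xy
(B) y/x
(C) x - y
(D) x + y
B

Under the uniform scaling T(x,y) = (7x, 7y):
Substitute the transformed coordinates into each option and compare with the original:
(A) xy  ->  (7x)(7y) = 49xy   [differs from xy: not invariant]
(B) y/x  ->  (7y)/(7x) = y/x   [equals y/x: invariant]
(C) x - y  ->  (7x) - (7y) = 7x - 7y   [differs from x - y: not invariant]
(D) x + y  ->  (7x) + (7y) = 7x + 7y   [differs from x + y: not invariant]

Only option (B), y/x, is unchanged by the transformation.
The common factor 7 cancels in a ratio of coordinates, while sums, products and sums of squares pick up factors of 7 or 49.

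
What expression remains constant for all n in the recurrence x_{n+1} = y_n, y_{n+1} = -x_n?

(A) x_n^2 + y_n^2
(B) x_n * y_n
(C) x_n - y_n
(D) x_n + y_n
A

For the recurrence x_{n+1} = y_n, y_{n+1} = -x_n:

x_{n+1}^2 + y_{n+1}^2 = y_n^2 + (-x_n)^2 = x_n^2 + y_n^2
The sum of squares is conserved (like energy in a harmonic oscillator).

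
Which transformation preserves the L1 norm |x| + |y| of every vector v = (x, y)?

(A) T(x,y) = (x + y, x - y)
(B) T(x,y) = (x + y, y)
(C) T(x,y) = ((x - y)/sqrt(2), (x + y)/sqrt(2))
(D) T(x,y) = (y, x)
D

A transformation preserves a norm if ||T(v)|| = ||v|| for every v; a single vector where the norm changes rules an option out.

(A) T(x,y) = (x + y, x - y): v = (1, 0) has norm |1| + |0| = 1, but T(v) = (1, 1) has norm 2 -- not preserved.
(B) T(x,y) = (x + y, y): v = (0, 1) has norm |0| + |1| = 1, but T(v) = (1, 1) has norm 2 -- not preserved.
(C) T(x,y) = ((x - y)/sqrt(2), (x + y)/sqrt(2)): v = (1, 0) has norm |1| + |0| = 1, but T(v) = (sqrt(2)/2, sqrt(2)/2) has norm sqrt(2) -- not preserved.
(D) T(x,y) = (y, x): preserves the norm -- it only permutes the coordinates and/or flips signs, which leaves |x| + |y| unchanged.

Therefore the answer is (D).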